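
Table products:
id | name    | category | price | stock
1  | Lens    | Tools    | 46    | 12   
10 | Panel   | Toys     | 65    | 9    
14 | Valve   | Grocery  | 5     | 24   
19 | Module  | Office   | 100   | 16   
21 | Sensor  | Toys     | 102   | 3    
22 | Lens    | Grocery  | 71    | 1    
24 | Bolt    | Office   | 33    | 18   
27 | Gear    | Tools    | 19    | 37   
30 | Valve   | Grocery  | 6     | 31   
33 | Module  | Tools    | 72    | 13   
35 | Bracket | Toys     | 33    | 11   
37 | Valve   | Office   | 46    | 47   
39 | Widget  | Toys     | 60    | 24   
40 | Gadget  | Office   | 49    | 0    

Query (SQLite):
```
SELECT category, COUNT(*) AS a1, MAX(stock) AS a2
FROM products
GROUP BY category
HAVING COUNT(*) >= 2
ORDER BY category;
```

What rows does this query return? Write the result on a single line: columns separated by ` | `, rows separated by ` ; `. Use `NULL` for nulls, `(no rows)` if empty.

Grocery | 3 | 31 ; Office | 4 | 47 ; Tools | 3 | 37 ; Toys | 4 | 24

Group products by category.
Per group compute: COUNT(*), MAX(stock).
HAVING: drop groups with fewer than 2 rows.
  Grocery: ids {14, 22, 30} → COUNT(*)=3, MAX(stock)=31
  Office: ids {19, 24, 37, 40} → COUNT(*)=4, MAX(stock)=47
  Tools: ids {1, 27, 33} → COUNT(*)=3, MAX(stock)=37
  Toys: ids {10, 21, 35, 39} → COUNT(*)=4, MAX(stock)=24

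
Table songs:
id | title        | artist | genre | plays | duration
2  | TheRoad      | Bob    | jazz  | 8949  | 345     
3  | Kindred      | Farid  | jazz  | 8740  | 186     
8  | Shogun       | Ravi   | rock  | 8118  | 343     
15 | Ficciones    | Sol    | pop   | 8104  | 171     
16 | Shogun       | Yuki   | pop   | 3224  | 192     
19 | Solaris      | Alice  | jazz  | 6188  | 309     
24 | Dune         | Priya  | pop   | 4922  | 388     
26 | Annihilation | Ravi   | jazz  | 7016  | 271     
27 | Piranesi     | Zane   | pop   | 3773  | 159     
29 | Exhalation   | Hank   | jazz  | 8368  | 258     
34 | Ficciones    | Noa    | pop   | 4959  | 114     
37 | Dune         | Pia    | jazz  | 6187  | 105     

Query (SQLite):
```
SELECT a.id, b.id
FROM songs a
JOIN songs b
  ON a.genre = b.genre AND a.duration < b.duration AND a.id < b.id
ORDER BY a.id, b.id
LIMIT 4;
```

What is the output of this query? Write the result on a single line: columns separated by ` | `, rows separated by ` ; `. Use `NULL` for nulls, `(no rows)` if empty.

Pairs (a,b) with same genre, a.duration < b.duration, a.id < b.id.
genre groups: jazz:{2,3,19,26,29,37} pop:{15,16,24,27,34} rock:{8}
Ordered by (a.id, b.id); first 4.

3 | 19 ; 3 | 26 ; 3 | 29 ; 15 | 16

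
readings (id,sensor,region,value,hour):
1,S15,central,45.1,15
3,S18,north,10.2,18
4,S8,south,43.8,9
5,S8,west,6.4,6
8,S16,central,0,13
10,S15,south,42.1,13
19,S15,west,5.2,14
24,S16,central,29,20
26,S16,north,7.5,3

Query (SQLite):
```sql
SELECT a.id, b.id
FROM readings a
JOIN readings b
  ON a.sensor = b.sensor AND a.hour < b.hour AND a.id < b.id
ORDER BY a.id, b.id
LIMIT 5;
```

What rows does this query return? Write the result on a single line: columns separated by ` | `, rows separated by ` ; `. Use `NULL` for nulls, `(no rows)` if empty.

8 | 24 ; 10 | 19

Pairs (a,b) with same sensor, a.hour < b.hour, a.id < b.id.
sensor groups: S15:{1,10,19} S16:{8,24,26} S18:{3} S8:{4,5}
Ordered by (a.id, b.id); first 5.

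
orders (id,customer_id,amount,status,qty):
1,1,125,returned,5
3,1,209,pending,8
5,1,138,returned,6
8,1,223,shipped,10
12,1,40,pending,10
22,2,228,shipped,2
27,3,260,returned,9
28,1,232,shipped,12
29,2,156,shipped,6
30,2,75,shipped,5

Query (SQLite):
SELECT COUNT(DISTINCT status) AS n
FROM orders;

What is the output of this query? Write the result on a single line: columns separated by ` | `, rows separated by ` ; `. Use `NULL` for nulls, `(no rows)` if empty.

3

Count distinct non-NULL status values.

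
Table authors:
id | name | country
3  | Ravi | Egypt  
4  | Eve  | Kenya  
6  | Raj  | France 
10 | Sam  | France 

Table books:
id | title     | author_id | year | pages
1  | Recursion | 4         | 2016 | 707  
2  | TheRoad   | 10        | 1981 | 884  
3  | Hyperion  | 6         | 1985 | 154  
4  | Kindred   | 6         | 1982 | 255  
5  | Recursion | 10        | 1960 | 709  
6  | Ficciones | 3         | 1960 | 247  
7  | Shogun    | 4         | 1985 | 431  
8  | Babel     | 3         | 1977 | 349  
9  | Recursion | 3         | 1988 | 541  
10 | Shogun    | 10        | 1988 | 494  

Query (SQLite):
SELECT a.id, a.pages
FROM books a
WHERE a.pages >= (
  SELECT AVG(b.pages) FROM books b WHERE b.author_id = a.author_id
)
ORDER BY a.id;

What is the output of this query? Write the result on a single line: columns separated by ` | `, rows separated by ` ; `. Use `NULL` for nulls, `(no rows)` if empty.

1 | 707 ; 2 | 884 ; 4 | 255 ; 5 | 709 ; 9 | 541

For each books row a, compute AVG(pages) over rows sharing a.author_id.
Keep row a if a.pages >= that per-group AVG.
  author_id=3: AVG(pages) = 379.0
  author_id=4: AVG(pages) = 569.0
  author_id=6: AVG(pages) = 204.5
  author_id=10: AVG(pages) = 695.666667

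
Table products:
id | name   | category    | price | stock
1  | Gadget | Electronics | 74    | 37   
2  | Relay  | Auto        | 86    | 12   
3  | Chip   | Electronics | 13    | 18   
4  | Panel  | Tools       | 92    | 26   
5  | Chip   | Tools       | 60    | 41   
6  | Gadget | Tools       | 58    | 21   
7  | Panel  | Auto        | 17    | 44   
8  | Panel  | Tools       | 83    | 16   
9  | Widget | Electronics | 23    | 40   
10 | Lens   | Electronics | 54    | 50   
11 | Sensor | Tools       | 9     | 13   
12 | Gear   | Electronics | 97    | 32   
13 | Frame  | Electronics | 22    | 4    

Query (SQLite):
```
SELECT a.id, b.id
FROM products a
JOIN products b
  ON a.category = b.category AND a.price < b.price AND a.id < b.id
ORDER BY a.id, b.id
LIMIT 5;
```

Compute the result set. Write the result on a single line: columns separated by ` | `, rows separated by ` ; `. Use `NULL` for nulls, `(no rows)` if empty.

1 | 12 ; 3 | 9 ; 3 | 10 ; 3 | 12 ; 3 | 13

Pairs (a,b) with same category, a.price < b.price, a.id < b.id.
category groups: Auto:{2,7} Electronics:{1,3,9,10,12,13} Tools:{4,5,6,8,11}
Ordered by (a.id, b.id); first 5.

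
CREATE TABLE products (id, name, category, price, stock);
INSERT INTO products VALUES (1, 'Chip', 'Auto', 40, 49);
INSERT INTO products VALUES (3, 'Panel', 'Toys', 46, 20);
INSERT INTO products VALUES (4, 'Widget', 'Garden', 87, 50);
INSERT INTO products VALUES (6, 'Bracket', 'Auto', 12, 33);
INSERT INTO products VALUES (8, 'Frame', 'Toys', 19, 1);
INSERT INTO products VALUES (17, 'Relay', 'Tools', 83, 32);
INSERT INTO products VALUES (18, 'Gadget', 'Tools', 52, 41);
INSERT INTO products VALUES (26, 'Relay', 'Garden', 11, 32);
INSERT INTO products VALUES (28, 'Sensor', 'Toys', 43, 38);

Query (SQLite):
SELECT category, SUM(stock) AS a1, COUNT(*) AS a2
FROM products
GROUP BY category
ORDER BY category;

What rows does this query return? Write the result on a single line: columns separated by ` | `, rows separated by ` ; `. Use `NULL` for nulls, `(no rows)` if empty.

Group products by category.
Per group compute: SUM(stock), COUNT(*).
  Auto: ids {1, 6} → SUM(stock)=82, COUNT(*)=2
  Garden: ids {4, 26} → SUM(stock)=82, COUNT(*)=2
  Tools: ids {17, 18} → SUM(stock)=73, COUNT(*)=2
  Toys: ids {3, 8, 28} → SUM(stock)=59, COUNT(*)=3

Auto | 82 | 2 ; Garden | 82 | 2 ; Tools | 73 | 2 ; Toys | 59 | 3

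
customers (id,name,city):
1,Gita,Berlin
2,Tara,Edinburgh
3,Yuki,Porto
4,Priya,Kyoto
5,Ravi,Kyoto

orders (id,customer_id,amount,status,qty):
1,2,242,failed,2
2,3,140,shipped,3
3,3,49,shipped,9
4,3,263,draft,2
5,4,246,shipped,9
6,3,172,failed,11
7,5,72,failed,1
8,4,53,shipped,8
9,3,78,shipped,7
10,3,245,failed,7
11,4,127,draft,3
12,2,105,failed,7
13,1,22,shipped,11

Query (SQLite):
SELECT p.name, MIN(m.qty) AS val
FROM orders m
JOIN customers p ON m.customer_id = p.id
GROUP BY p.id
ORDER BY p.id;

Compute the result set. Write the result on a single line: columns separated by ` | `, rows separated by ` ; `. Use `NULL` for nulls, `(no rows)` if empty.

Gita | 11 ; Tara | 2 ; Yuki | 2 ; Priya | 3 ; Ravi | 1

Join each orders row to its customers via customer_id.
Group joined rows by customers.id; compute MIN(m.qty) per group.
  1: ids {13} → MIN(m.qty)=11
  2: ids {1, 12} → MIN(m.qty)=2
  3: ids {2, 3, 4, 6, 9, 10} → MIN(m.qty)=2
  4: ids {5, 8, 11} → MIN(m.qty)=3
  5: ids {7} → MIN(m.qty)=1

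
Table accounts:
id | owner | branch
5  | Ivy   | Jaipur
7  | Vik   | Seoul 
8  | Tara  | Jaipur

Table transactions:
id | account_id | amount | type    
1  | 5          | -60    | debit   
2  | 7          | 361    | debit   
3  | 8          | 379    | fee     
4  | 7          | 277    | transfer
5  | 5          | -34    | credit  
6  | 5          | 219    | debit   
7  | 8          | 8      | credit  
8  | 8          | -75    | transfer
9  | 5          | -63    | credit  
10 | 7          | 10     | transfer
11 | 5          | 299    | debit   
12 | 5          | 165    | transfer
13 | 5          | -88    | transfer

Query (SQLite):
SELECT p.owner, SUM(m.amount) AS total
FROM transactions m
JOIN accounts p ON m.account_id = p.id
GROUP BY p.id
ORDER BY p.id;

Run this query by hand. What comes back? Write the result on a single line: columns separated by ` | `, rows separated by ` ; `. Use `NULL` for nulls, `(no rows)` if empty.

Join each transactions row to its accounts via account_id.
Group joined rows by accounts.id; compute SUM(m.amount) per group.
  5: ids {1, 5, 6, 9, 11, 12, 13} → SUM(m.amount)=438
  7: ids {2, 4, 10} → SUM(m.amount)=648
  8: ids {3, 7, 8} → SUM(m.amount)=312

Ivy | 438 ; Vik | 648 ; Tara | 312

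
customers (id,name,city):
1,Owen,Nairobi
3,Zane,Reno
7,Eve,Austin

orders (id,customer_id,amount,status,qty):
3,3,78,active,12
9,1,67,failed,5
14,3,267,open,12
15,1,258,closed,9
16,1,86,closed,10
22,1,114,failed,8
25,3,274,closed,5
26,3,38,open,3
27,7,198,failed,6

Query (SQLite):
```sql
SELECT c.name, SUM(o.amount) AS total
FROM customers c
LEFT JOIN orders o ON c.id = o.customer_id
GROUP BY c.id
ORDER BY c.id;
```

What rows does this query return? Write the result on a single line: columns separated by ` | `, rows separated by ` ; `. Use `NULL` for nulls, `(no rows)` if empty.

Owen | 525 ; Zane | 657 ; Eve | 198

LEFT JOIN keeps every customers row; unmatched ones get NULL for orders columns.
Group by customers.id and compute SUM(o.amount). SUM over an all-NULL group is NULL.
  1: ids {9, 15, 16, 22} → SUM(o.amount)=525
  3: ids {3, 14, 25, 26} → SUM(o.amount)=657
  7: ids {27} → SUM(o.amount)=198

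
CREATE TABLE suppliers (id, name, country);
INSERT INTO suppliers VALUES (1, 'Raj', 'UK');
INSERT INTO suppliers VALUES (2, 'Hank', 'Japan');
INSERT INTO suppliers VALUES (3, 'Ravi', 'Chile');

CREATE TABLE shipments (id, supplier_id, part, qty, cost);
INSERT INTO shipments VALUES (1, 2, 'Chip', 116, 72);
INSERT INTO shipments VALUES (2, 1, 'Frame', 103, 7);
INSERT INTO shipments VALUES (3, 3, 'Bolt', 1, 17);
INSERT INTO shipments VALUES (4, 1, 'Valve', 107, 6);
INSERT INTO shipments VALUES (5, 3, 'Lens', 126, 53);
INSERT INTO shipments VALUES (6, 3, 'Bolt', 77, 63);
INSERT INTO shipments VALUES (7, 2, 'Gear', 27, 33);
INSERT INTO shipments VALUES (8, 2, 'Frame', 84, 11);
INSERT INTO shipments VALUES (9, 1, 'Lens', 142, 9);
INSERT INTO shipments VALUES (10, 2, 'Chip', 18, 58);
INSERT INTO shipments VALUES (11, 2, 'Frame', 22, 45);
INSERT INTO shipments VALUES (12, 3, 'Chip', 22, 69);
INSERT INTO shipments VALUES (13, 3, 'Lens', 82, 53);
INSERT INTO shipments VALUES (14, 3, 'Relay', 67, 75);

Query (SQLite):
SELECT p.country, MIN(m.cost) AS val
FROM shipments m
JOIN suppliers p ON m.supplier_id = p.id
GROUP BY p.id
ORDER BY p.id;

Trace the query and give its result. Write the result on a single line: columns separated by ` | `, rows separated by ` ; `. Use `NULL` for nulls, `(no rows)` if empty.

Join each shipments row to its suppliers via supplier_id.
Group joined rows by suppliers.id; compute MIN(m.cost) per group.
  1: ids {2, 4, 9} → MIN(m.cost)=6
  2: ids {1, 7, 8, 10, 11} → MIN(m.cost)=11
  3: ids {3, 5, 6, 12, 13, 14} → MIN(m.cost)=17

UK | 6 ; Japan | 11 ; Chile | 17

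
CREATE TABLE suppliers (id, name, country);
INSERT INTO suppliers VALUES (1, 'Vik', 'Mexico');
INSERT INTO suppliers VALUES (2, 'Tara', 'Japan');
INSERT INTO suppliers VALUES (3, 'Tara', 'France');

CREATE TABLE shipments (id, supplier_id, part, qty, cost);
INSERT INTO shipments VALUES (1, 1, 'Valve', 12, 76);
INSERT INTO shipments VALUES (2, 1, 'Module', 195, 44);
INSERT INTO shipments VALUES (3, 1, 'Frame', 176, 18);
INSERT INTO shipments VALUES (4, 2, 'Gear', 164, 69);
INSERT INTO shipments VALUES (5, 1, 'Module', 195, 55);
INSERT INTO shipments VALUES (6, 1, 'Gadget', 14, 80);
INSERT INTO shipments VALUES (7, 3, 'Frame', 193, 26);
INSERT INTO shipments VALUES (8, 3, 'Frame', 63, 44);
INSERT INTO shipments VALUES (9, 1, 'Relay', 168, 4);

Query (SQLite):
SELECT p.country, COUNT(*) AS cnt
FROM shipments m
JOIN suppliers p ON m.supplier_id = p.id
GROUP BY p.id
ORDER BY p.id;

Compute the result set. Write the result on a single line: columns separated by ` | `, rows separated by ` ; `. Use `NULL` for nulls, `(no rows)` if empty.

Join each shipments row to its suppliers via supplier_id.
Group joined rows by suppliers.id; compute COUNT(*) per group.
  1: ids {1, 2, 3, 5, 6, 9} → COUNT(*)=6
  2: ids {4} → COUNT(*)=1
  3: ids {7, 8} → COUNT(*)=2

Mexico | 6 ; Japan | 1 ; France | 2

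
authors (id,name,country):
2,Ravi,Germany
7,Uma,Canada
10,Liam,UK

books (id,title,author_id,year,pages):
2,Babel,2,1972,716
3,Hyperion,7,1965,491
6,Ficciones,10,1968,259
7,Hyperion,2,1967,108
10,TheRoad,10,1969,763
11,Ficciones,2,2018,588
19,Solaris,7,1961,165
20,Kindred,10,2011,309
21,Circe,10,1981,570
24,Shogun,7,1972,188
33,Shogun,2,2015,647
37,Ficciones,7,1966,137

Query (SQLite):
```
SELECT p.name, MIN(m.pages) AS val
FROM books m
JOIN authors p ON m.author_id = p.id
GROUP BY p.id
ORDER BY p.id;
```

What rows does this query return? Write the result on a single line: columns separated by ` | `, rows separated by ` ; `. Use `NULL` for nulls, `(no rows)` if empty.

Join each books row to its authors via author_id.
Group joined rows by authors.id; compute MIN(m.pages) per group.
  2: ids {2, 7, 11, 33} → MIN(m.pages)=108
  7: ids {3, 19, 24, 37} → MIN(m.pages)=137
  10: ids {6, 10, 20, 21} → MIN(m.pages)=259

Ravi | 108 ; Uma | 137 ; Liam | 259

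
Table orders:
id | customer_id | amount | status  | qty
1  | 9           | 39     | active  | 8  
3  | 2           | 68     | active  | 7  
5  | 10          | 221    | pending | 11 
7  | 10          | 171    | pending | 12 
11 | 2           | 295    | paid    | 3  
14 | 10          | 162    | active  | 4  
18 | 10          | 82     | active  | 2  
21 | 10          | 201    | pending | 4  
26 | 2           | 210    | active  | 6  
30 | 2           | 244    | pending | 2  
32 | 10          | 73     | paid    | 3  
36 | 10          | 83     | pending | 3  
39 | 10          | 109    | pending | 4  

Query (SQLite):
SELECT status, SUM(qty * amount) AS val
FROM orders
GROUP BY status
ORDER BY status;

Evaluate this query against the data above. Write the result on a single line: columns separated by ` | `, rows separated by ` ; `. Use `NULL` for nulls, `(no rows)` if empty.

active | 2860 ; paid | 1104 ; pending | 6460

For each row compute qty * amount.
Group by status; take SUM of the expression per group.
  active: ids {1, 3, 14, 18, 26} → SUM(qty * amount)=2860
  paid: ids {11, 32} → SUM(qty * amount)=1104
  pending: ids {5, 7, 21, 30, 36, 39} → SUM(qty * amount)=6460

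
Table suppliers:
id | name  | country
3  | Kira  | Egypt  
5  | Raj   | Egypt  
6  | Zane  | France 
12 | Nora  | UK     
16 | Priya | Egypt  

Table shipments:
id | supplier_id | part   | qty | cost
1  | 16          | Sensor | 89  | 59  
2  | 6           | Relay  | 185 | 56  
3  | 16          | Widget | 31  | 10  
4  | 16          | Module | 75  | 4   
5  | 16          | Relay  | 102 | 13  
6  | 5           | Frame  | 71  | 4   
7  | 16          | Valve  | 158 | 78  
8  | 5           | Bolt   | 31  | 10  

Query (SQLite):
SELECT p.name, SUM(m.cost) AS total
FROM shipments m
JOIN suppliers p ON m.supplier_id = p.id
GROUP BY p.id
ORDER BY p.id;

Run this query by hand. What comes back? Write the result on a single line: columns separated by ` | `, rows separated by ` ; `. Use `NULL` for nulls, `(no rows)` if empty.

Raj | 14 ; Zane | 56 ; Priya | 164

Join each shipments row to its suppliers via supplier_id.
Group joined rows by suppliers.id; compute SUM(m.cost) per group.
  5: ids {6, 8} → SUM(m.cost)=14
  6: ids {2} → SUM(m.cost)=56
  16: ids {1, 3, 4, 5, 7} → SUM(m.cost)=164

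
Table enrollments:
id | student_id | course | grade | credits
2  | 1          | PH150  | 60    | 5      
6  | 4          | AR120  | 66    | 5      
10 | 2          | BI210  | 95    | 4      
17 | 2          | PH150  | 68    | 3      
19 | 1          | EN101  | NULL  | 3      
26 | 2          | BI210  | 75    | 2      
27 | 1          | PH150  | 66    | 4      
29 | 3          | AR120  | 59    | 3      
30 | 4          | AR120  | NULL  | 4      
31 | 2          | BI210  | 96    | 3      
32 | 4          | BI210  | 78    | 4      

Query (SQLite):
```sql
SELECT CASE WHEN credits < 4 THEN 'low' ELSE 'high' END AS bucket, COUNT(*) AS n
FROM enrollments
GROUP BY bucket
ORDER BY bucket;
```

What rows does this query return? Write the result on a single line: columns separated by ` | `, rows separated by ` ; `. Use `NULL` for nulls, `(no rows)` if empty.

high | 6 ; low | 5

Bucket rows by credits < 4 → 'low' else 'high'; count each bucket.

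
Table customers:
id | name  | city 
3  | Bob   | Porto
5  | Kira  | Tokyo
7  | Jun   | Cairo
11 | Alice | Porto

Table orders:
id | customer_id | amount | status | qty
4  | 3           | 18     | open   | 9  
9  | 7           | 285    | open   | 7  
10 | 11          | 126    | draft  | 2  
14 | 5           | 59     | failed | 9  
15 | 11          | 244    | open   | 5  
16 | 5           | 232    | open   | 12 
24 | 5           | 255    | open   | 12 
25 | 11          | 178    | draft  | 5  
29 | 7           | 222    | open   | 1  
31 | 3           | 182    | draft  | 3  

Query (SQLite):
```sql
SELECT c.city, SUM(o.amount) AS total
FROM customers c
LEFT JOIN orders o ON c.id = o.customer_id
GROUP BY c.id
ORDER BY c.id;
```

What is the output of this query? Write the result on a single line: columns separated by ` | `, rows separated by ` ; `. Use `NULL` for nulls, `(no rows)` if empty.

LEFT JOIN keeps every customers row; unmatched ones get NULL for orders columns.
Group by customers.id and compute SUM(o.amount). SUM over an all-NULL group is NULL.
  3: ids {4, 31} → SUM(o.amount)=200
  5: ids {14, 16, 24} → SUM(o.amount)=546
  7: ids {9, 29} → SUM(o.amount)=507
  11: ids {10, 15, 25} → SUM(o.amount)=548

Porto | 200 ; Tokyo | 546 ; Cairo | 507 ; Porto | 548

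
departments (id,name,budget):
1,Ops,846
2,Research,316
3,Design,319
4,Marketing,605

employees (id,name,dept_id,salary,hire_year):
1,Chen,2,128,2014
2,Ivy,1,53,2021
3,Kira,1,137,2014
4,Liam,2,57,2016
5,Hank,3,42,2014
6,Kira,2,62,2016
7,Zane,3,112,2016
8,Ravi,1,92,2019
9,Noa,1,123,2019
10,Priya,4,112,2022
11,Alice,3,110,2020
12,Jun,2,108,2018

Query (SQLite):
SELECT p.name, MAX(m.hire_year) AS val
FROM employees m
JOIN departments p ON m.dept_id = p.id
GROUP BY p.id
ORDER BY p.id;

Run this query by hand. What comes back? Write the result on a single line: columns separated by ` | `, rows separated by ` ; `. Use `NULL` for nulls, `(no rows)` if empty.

Join each employees row to its departments via dept_id.
Group joined rows by departments.id; compute MAX(m.hire_year) per group.
  1: ids {2, 3, 8, 9} → MAX(m.hire_year)=2021
  2: ids {1, 4, 6, 12} → MAX(m.hire_year)=2018
  3: ids {5, 7, 11} → MAX(m.hire_year)=2020
  4: ids {10} → MAX(m.hire_year)=2022

Ops | 2021 ; Research | 2018 ; Design | 2020 ; Marketing | 2022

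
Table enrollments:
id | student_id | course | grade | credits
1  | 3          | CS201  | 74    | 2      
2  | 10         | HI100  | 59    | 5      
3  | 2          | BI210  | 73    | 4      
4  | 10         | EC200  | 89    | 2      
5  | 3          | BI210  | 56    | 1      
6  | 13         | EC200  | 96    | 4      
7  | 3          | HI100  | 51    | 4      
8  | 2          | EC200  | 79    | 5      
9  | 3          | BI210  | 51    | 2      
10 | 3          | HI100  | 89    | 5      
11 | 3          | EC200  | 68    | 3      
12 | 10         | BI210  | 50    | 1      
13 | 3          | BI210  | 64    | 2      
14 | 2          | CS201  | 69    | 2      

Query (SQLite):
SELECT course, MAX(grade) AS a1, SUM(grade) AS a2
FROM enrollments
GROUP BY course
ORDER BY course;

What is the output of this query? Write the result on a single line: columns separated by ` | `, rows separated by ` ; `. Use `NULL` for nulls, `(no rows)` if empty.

BI210 | 73 | 294 ; CS201 | 74 | 143 ; EC200 | 96 | 332 ; HI100 | 89 | 199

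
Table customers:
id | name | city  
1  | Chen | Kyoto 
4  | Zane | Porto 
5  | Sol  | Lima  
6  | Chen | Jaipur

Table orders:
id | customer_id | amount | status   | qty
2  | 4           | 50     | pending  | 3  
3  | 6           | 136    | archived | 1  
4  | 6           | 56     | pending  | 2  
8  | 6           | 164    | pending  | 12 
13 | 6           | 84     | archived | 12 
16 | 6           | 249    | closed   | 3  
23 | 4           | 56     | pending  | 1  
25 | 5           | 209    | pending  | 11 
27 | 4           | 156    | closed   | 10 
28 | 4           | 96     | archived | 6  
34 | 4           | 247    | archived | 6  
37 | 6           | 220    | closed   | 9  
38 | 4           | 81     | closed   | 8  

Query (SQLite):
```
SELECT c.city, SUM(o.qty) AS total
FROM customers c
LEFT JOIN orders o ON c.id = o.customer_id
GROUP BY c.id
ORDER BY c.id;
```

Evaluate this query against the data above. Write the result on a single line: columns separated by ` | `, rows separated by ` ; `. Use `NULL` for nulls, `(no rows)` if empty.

LEFT JOIN keeps every customers row; unmatched ones get NULL for orders columns.
Group by customers.id and compute SUM(o.qty). SUM over an all-NULL group is NULL.
  1: ids {—} → SUM(o.qty)=NULL
  4: ids {2, 23, 27, 28, 34, 38} → SUM(o.qty)=34
  5: ids {25} → SUM(o.qty)=11
  6: ids {3, 4, 8, 13, 16, 37} → SUM(o.qty)=39

Kyoto | NULL ; Porto | 34 ; Lima | 11 ; Jaipur | 39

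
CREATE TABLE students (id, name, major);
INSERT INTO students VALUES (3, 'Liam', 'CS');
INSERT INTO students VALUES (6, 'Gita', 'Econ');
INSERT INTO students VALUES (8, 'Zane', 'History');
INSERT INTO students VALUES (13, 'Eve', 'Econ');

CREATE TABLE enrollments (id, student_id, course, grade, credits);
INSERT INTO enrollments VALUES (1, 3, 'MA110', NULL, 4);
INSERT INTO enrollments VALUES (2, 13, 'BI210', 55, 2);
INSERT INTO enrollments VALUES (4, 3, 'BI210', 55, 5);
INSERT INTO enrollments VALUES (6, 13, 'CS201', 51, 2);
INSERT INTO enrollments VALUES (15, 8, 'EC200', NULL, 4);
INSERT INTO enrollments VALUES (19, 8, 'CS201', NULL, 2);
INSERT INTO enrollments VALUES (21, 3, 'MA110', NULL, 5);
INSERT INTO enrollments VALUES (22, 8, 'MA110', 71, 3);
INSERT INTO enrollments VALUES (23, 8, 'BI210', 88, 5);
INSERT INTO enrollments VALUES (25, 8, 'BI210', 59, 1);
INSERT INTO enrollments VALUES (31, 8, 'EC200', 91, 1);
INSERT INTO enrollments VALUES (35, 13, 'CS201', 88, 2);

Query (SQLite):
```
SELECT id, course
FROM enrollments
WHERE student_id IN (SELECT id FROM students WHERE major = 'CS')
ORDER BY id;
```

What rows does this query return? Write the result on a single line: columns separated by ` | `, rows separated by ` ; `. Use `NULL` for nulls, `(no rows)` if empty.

1 | MA110 ; 4 | BI210 ; 21 | MA110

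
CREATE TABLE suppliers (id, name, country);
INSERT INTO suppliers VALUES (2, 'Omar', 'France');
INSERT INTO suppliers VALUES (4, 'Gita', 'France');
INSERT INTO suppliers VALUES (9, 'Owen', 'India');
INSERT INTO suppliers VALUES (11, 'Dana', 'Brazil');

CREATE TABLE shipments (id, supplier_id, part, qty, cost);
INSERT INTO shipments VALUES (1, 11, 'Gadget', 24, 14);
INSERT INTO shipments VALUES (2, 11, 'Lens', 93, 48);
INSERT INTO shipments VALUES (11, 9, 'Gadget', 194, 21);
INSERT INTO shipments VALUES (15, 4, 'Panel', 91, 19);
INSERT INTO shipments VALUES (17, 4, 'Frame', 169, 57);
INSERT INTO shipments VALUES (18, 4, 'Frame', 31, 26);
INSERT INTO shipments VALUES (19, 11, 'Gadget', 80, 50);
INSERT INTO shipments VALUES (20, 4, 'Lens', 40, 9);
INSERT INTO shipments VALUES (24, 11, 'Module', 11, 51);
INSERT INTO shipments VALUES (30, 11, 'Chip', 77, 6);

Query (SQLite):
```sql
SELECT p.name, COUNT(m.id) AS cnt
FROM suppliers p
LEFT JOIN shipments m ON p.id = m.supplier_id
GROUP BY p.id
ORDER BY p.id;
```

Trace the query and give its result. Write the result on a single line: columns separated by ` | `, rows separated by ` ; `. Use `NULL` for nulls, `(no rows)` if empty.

Omar | 0 ; Gita | 4 ; Owen | 1 ; Dana | 5

LEFT JOIN keeps every suppliers row; unmatched ones get NULL for shipments columns.
Group by suppliers.id and compute COUNT(m.id). COUNT(col) of an all-NULL group is 0.
  2: ids {—} → COUNT(m.id)=0
  4: ids {15, 17, 18, 20} → COUNT(m.id)=4
  9: ids {11} → COUNT(m.id)=1
  11: ids {1, 2, 19, 24, 30} → COUNT(m.id)=5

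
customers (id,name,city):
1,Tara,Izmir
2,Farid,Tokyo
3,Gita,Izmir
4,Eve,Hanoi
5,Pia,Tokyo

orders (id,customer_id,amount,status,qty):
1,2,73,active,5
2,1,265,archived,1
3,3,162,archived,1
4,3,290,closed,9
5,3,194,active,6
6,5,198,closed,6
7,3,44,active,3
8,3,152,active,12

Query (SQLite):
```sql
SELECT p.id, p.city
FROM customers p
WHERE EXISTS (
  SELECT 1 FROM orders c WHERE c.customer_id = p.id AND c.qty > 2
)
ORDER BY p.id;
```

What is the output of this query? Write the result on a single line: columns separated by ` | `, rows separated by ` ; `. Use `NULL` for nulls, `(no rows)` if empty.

For each customers row, check whether any orders with matching customer_id has qty > 2.
Keep rows where that is true.

2 | Tokyo ; 3 | Izmir ; 5 | Tokyo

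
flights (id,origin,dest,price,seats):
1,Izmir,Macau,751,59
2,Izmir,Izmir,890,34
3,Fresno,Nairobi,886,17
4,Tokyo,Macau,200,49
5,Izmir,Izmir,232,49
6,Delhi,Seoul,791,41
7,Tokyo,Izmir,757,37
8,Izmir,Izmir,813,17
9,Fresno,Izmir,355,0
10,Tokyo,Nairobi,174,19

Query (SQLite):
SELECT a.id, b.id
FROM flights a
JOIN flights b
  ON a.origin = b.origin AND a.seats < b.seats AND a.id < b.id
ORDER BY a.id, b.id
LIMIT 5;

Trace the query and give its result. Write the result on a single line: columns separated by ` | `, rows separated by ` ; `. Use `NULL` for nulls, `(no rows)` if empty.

Pairs (a,b) with same origin, a.seats < b.seats, a.id < b.id.
origin groups: Delhi:{6} Fresno:{3,9} Izmir:{1,2,5,8} Tokyo:{4,7,10}
Ordered by (a.id, b.id); first 5.

2 | 5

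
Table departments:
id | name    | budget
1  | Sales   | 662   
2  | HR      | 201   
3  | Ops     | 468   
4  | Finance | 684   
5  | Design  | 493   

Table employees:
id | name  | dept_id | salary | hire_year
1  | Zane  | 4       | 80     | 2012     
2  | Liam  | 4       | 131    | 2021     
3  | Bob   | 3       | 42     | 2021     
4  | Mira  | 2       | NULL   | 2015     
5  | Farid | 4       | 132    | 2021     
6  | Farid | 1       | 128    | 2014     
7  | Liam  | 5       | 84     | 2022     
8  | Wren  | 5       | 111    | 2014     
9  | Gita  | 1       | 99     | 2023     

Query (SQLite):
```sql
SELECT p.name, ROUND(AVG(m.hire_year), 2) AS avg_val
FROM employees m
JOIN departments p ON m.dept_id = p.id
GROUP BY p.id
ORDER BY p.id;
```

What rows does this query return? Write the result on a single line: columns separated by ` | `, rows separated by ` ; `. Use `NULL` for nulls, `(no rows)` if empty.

Join each employees row to its departments via dept_id.
Group joined rows by departments.id; compute ROUND(AVG(m.hire_year), 2) per group.
  1: ids {6, 9} → ROUND(AVG(m.hire_year), 2)=2018.5
  2: ids {4} → ROUND(AVG(m.hire_year), 2)=2015
  3: ids {3} → ROUND(AVG(m.hire_year), 2)=2021
  4: ids {1, 2, 5} → ROUND(AVG(m.hire_year), 2)=2018
  5: ids {7, 8} → ROUND(AVG(m.hire_year), 2)=2018

Sales | 2018.5 ; HR | 2015 ; Ops | 2021 ; Finance | 2018 ; Design | 2018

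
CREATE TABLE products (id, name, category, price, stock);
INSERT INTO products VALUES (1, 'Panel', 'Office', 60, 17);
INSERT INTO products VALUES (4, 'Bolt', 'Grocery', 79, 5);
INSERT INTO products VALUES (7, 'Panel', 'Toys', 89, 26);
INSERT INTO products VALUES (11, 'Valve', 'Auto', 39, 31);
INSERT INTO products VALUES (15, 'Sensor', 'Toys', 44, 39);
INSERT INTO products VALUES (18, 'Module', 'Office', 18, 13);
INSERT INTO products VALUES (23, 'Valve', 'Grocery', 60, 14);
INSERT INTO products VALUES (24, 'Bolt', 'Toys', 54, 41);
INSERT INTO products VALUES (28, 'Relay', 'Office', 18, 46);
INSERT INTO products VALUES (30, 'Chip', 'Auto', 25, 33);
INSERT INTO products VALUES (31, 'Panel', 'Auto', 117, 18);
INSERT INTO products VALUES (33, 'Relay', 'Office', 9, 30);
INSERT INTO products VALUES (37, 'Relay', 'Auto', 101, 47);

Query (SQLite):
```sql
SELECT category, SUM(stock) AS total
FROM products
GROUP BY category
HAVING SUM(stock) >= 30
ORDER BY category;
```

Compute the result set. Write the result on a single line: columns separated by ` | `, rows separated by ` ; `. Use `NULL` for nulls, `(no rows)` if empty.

Auto | 129 ; Office | 106 ; Toys | 106

Partition products by category; compute SUM(stock) within each group.
HAVING: keep groups where SUM(stock) >= 30.
  Auto: ids {11, 30, 31, 37} → SUM(stock)=129
  Grocery: ids {4, 23} → SUM(stock)=19
  Office: ids {1, 18, 28, 33} → SUM(stock)=106
  Toys: ids {7, 15, 24} → SUM(stock)=106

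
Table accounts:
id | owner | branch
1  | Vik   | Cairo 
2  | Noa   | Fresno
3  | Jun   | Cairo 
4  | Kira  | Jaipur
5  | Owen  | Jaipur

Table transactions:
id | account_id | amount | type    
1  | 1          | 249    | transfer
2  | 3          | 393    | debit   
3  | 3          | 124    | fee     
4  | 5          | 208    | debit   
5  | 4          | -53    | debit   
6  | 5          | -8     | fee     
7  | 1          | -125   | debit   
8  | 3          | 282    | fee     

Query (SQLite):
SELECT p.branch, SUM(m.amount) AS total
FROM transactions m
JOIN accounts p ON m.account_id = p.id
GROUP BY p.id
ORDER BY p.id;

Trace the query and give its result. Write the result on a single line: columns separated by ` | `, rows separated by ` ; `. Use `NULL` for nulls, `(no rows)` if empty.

Cairo | 124 ; Cairo | 799 ; Jaipur | -53 ; Jaipur | 200

Join each transactions row to its accounts via account_id.
Group joined rows by accounts.id; compute SUM(m.amount) per group.
  1: ids {1, 7} → SUM(m.amount)=124
  3: ids {2, 3, 8} → SUM(m.amount)=799
  4: ids {5} → SUM(m.amount)=-53
  5: ids {4, 6} → SUM(m.amount)=200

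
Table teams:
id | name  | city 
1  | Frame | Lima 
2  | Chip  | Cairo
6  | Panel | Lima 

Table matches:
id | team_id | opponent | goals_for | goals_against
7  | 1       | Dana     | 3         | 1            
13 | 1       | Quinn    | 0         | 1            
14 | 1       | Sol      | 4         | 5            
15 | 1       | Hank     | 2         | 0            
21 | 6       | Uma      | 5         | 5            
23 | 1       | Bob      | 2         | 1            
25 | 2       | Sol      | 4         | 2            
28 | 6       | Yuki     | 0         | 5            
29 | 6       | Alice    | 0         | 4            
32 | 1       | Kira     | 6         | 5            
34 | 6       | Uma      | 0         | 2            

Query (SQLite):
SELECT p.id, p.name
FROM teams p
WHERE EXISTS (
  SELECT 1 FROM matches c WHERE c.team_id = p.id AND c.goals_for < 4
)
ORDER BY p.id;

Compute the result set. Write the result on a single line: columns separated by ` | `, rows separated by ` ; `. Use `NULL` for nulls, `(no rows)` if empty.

For each teams row, check whether any matches with matching team_id has goals_for < 4.
Keep rows where that is true.

1 | Frame ; 6 | Panel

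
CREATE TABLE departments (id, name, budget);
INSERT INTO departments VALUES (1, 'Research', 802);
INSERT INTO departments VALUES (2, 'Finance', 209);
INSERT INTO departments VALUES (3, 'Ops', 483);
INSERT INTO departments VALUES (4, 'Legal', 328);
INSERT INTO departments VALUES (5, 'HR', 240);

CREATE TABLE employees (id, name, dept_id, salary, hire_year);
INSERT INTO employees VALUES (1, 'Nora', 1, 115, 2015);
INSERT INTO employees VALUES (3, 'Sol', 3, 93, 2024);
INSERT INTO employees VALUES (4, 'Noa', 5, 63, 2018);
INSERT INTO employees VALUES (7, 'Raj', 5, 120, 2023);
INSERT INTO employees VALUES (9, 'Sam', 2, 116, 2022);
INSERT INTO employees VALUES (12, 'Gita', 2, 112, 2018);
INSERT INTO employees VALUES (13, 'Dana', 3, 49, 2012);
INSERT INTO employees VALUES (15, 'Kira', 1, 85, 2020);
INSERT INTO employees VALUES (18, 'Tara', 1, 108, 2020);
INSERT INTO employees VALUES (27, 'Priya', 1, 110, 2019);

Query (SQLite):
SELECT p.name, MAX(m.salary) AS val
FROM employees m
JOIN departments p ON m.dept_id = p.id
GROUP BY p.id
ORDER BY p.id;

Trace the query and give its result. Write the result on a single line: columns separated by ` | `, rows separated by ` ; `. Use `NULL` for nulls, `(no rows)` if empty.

Research | 115 ; Finance | 116 ; Ops | 93 ; HR | 120

Join each employees row to its departments via dept_id.
Group joined rows by departments.id; compute MAX(m.salary) per group.
  1: ids {1, 15, 18, 27} → MAX(m.salary)=115
  2: ids {9, 12} → MAX(m.salary)=116
  3: ids {3, 13} → MAX(m.salary)=93
  5: ids {4, 7} → MAX(m.salary)=120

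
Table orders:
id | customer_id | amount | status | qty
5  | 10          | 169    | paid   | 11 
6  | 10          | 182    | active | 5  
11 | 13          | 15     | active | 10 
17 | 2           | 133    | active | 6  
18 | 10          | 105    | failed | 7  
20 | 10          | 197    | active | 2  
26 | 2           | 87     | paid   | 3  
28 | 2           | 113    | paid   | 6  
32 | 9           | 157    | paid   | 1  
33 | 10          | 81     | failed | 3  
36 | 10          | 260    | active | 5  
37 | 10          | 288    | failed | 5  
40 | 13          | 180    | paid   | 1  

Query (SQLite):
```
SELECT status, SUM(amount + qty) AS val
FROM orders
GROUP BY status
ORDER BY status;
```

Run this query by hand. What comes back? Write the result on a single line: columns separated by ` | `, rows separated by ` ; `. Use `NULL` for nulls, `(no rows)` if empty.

For each row compute amount + qty.
Group by status; take SUM of the expression per group.
  active: ids {6, 11, 17, 20, 36} → SUM(amount + qty)=815
  failed: ids {18, 33, 37} → SUM(amount + qty)=489
  paid: ids {5, 26, 28, 32, 40} → SUM(amount + qty)=728

active | 815 ; failed | 489 ; paid | 728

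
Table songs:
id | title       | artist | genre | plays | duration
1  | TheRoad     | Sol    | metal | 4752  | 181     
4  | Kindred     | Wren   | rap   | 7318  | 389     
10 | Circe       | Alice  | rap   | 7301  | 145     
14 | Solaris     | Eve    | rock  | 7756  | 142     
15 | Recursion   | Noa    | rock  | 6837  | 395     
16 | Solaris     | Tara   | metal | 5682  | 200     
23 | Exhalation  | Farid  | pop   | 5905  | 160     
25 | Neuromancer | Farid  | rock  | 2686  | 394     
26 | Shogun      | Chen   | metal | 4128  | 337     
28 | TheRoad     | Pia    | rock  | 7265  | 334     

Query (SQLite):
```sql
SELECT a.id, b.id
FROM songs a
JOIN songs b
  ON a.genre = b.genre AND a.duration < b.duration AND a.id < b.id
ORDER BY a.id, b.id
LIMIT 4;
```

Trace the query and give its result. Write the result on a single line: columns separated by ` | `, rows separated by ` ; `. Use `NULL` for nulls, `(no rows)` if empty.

1 | 16 ; 1 | 26 ; 14 | 15 ; 14 | 25

Pairs (a,b) with same genre, a.duration < b.duration, a.id < b.id.
genre groups: metal:{1,16,26} pop:{23} rap:{4,10} rock:{14,15,25,28}
Ordered by (a.id, b.id); first 4.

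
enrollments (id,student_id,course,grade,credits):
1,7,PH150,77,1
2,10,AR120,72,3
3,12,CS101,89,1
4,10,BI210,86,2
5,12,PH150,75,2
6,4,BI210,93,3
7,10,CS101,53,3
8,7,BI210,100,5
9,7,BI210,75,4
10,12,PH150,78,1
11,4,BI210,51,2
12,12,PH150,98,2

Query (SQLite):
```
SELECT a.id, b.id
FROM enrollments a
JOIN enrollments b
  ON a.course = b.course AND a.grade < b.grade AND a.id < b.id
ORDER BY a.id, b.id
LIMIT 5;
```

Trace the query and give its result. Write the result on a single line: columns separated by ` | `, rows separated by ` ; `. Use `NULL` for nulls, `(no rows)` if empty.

1 | 10 ; 1 | 12 ; 4 | 6 ; 4 | 8 ; 5 | 10

Pairs (a,b) with same course, a.grade < b.grade, a.id < b.id.
course groups: AR120:{2} BI210:{4,6,8,9,11} CS101:{3,7} PH150:{1,5,10,12}
Ordered by (a.id, b.id); first 5.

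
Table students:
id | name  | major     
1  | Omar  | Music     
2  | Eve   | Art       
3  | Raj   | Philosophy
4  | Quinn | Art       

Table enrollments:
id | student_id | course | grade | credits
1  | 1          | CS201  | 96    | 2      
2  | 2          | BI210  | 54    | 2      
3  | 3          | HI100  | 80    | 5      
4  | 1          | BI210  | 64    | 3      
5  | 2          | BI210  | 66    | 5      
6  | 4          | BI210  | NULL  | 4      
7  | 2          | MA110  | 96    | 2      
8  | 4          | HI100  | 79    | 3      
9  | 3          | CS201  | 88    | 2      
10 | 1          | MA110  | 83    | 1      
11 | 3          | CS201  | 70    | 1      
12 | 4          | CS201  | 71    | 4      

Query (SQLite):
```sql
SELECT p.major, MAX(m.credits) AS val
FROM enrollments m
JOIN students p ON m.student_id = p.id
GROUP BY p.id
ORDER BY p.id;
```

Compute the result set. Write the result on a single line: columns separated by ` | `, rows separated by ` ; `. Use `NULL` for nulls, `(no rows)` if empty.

Music | 3 ; Art | 5 ; Philosophy | 5 ; Art | 4

Join each enrollments row to its students via student_id.
Group joined rows by students.id; compute MAX(m.credits) per group.
  1: ids {1, 4, 10} → MAX(m.credits)=3
  2: ids {2, 5, 7} → MAX(m.credits)=5
  3: ids {3, 9, 11} → MAX(m.credits)=5
  4: ids {6, 8, 12} → MAX(m.credits)=4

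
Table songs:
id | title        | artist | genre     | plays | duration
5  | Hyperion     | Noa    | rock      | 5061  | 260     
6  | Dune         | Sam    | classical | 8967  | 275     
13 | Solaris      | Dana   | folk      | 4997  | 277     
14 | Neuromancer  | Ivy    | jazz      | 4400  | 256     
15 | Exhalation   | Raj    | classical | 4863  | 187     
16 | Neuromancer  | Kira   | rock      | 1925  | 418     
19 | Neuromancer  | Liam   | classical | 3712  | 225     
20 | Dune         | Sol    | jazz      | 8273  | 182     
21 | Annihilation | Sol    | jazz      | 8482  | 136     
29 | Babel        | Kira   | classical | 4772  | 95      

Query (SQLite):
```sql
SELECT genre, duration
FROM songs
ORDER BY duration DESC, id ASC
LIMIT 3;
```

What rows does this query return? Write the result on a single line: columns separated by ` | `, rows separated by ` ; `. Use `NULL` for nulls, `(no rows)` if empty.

Sort by duration desc, tiebreak id asc: (418, id=16), (277, id=13), (275, id=6), (260, id=5), (256, id=14), (225, id=19) …. Take first 3.

rock | 418 ; folk | 277 ; classical | 275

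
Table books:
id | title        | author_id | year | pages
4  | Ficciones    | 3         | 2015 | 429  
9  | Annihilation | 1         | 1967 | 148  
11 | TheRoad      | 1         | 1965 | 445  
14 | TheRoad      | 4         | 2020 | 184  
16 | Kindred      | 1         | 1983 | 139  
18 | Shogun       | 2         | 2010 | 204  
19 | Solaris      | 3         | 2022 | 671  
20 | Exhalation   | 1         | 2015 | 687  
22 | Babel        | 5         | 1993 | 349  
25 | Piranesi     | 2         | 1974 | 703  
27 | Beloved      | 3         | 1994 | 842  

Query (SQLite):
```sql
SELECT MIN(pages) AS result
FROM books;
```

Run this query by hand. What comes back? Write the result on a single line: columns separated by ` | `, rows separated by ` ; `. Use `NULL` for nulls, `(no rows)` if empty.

139

All pages values: [429, 148, 445, 184, 139, 204, 671, 687, 349, 703, 842].
MIN of non-NULL values = 139.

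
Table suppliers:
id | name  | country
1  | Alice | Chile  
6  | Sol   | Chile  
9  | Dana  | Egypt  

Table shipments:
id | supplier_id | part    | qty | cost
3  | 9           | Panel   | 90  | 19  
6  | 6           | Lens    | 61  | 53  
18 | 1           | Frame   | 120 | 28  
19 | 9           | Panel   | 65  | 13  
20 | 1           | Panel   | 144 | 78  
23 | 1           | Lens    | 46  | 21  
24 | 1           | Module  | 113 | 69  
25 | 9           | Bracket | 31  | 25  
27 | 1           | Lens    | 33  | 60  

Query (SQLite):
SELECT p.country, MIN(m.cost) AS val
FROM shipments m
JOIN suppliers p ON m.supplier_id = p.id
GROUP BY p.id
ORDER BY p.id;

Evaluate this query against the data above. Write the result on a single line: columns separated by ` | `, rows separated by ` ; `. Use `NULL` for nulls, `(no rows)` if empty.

Chile | 21 ; Chile | 53 ; Egypt | 13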